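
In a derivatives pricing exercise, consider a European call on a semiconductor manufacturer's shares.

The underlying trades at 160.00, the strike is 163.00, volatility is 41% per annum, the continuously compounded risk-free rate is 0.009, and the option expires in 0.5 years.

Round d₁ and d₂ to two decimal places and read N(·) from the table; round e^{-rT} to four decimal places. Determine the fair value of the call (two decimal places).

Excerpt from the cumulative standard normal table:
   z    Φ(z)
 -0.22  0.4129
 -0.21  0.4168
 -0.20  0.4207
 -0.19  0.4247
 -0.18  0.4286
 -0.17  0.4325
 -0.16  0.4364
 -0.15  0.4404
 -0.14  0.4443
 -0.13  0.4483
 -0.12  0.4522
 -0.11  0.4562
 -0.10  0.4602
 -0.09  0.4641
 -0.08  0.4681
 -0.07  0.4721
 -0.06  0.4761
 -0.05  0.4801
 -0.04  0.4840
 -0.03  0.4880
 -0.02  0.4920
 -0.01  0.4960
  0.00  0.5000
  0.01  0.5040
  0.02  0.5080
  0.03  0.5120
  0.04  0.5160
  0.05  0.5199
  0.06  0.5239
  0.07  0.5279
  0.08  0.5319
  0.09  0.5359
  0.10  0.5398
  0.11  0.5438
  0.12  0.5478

σ√T = 0.41·√0.5 = 0.2899
d₁ = [ln(160/163) + (0.009 + 0.41²/2)·0.5] / 0.2899 = [-0.0186 + 0.0465] / 0.2899 = 0.0964 which rounds to 0.10
d₂ = d₁ − σ√T = 0.0964 − 0.2899 = -0.1935 which rounds to -0.19
e^(−rT) = e^(−0.009·0.5) = 0.9955
N(d₁) = N(0.10) = 0.5398;  N(d₂) = N(-0.19) = 0.4247
C = 160·0.5398 − 163·0.9955·0.4247 = 86.3680 − 68.9146 = 17.4534

17.45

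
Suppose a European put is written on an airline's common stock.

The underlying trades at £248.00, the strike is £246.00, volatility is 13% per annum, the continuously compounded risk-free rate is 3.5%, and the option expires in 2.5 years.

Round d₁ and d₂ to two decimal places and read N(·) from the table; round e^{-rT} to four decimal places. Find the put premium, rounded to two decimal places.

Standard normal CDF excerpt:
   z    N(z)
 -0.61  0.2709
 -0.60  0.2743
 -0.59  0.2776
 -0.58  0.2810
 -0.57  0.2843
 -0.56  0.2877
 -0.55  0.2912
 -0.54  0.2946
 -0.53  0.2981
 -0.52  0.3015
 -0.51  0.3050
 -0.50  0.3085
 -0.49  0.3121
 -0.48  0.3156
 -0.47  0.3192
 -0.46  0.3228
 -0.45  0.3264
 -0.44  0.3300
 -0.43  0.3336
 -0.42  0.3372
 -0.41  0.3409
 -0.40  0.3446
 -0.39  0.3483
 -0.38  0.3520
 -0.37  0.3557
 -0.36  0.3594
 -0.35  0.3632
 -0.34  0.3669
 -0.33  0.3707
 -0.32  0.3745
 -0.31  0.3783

T = 2.5;  σ√T = 0.2055
ln(S/K) + (r + σ²/2)T = ln(248/246) + (0.035 + 0.13²/2)·2.5 = 0.0081 + 0.1086 = 0.1167
d₁ = 0.1167 / 0.2055 = 0.5679 which rounds to 0.57
d₂ = d₁ − σ√T = 0.5679 − 0.2055 = 0.3623 which rounds to 0.36
exp(−rT) = exp(−0.035·2.5) = 0.9162
P = 246·0.9162·N(-0.36) − 248·N(-0.57) = 246·0.9162·0.3594 − 248·0.2843 = 81.0034 − 70.5064 = 10.4970

£10.50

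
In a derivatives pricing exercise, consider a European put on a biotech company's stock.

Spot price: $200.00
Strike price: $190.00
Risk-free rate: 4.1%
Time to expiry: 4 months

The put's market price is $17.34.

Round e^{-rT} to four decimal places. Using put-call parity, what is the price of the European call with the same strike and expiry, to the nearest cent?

$29.92

e^(−rT) = e^(−0.041·0.3333) = 0.9864
Put-call parity: C − P = S − K·e^(−rT) = 200 − 190·0.9864 = 200 − 187.4160 = 12.5840
C = P + (C − P) = 17.34 + (12.5840) = 29.9240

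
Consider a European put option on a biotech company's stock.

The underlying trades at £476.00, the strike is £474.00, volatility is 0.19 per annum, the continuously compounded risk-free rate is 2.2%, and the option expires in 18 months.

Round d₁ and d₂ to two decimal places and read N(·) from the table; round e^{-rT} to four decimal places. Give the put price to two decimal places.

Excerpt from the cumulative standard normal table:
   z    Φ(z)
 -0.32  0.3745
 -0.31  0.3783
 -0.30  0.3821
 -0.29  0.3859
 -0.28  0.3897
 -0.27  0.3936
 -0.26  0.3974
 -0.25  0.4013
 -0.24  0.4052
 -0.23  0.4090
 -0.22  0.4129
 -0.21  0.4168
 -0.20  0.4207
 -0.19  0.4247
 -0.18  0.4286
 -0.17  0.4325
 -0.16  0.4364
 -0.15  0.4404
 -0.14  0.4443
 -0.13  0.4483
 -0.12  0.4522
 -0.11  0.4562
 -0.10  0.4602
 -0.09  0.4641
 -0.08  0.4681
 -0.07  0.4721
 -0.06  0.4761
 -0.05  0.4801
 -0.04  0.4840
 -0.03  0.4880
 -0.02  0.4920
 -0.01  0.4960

σ√T = 0.19 × 1.2247 = 0.2327
d₁ = [ln(476/474) + (0.022 + 0.19²/2)·1.5] / 0.2327 = [0.0042 + 0.0601] / 0.2327 = 0.2763 ⇒ 0.28
d₂ = d₁ − σ√T = 0.2763 − 0.2327 = 0.0436 ⇒ 0.04
e^(−rT) = e^(−0.022·1.5) = 0.9675
P = 474·0.9675·N(-0.04) − 476·N(-0.28) = 474·0.9675·0.4840 − 476·0.3897 = 221.9600 − 185.4972 = 36.4628

£36.46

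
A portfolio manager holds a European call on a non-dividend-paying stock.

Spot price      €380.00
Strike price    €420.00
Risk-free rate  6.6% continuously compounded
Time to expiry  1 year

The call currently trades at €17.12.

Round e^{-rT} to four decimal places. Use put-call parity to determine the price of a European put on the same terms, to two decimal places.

€30.28

exp(−rT) = exp(−0.066·1) = 0.9361
Put-call parity: C − P = S − K·e^(−rT) = 380 − 420·0.9361 = 380 − 393.1620 = -13.1620
P = C − (C − P) = 17.12 − (-13.1620) = 30.2820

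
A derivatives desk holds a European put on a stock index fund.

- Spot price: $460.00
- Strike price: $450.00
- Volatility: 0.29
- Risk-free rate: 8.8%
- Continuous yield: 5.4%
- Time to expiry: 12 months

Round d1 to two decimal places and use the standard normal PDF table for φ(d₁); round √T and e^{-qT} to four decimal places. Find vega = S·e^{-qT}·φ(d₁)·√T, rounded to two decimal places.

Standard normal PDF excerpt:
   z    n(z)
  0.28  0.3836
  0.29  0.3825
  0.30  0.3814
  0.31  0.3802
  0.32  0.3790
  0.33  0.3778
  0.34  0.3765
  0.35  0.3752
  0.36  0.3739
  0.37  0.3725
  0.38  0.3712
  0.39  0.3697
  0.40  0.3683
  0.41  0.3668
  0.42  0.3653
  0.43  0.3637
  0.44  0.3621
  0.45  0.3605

164.08

σ√T = 0.29·√1 = 0.2900
d₁ = [ln(460/450) + (0.088 − 0.054 + 0.29²/2)·1] / 0.2900 = [0.0220 + 0.0760] / 0.2900 = 0.3380 which rounds to 0.34
√T = √1 = 1.0000
φ(d₁) = φ(0.34) = 0.3765
e^(−qT) = e^(−0.054·1) = 0.9474
vega = S·e^(−qT)·φ(d₁)·√T = 460·0.9474·0.3765·1.0000 = 164.0802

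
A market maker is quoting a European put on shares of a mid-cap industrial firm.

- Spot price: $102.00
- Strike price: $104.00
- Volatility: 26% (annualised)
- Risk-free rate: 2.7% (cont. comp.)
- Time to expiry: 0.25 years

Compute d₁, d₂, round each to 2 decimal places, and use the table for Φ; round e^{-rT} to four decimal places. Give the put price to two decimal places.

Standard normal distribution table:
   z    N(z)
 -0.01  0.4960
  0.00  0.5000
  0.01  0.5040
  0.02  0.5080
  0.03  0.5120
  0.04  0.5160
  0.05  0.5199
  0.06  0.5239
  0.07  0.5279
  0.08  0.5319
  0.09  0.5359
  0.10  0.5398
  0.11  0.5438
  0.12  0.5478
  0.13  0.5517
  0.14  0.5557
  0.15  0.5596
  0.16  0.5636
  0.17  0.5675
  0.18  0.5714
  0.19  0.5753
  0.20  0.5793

T = 0.25;  σ√T = 0.1300
d₁ = [ln(102/104) + (0.027 + 0.26²/2)·0.25] / 0.1300 = [-0.0194 + 0.0152] / 0.1300 = -0.0324 ⇒ -0.03
d₂ = d₁ − σ√T = -0.0324 − 0.1300 = -0.1624 ⇒ -0.16
exp(−rT) = exp(−0.027·0.25) = 0.9933
N(−d₂) = N(0.16) = 0.5636;  N(−d₁) = N(0.03) = 0.5120
P = 104·0.9933·0.5636 − 102·0.5120 = 58.2217 − 52.2240 = 5.9977

$6.00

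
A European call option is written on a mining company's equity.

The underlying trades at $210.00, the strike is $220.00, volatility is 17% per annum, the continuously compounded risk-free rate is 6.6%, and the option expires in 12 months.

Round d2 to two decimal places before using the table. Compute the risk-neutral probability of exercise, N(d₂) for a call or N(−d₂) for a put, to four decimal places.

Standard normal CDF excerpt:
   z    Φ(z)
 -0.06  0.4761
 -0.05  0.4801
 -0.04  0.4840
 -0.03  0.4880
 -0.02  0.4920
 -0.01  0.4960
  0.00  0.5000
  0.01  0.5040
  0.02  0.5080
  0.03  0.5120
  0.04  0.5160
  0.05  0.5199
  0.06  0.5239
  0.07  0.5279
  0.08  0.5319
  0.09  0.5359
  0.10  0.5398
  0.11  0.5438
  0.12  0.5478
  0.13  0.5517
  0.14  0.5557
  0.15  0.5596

σ√T = 0.17·√1 = 0.1700
d₁ = [ln(210/220) + (0.066 + ½·0.17²)·1] / (σ√T) = (-0.0465 + 0.0805) / 0.1700 = 0.1996 ≈ 0.20
d₂ = 0.1996 − 0.1700 = 0.0296 ≈ 0.03
Pr(exercise) under Q = N(d₂) = 0.5120

0.5120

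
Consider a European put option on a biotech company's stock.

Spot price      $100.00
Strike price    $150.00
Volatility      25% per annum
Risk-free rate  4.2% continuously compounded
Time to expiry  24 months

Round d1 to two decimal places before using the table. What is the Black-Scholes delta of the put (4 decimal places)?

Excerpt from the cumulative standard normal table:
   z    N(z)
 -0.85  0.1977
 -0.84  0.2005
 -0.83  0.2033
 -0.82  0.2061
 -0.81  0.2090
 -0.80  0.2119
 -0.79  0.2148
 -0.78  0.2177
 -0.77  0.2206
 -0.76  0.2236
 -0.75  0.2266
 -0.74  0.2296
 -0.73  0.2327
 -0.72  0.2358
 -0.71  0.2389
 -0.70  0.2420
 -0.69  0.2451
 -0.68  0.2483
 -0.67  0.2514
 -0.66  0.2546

σ√T = 0.25 × 1.4142 = 0.3536
d₁ = [ln(100/150) + (0.042 + 0.25²/2)·2] / 0.3536 = [-0.4055 + 0.1465] / 0.3536 = -0.7325 → -0.73
N(d₁) = N(-0.73) = 0.2327
Δ_put = N(d₁) − 1 = 0.2327 − 1 = -0.7673

-0.7673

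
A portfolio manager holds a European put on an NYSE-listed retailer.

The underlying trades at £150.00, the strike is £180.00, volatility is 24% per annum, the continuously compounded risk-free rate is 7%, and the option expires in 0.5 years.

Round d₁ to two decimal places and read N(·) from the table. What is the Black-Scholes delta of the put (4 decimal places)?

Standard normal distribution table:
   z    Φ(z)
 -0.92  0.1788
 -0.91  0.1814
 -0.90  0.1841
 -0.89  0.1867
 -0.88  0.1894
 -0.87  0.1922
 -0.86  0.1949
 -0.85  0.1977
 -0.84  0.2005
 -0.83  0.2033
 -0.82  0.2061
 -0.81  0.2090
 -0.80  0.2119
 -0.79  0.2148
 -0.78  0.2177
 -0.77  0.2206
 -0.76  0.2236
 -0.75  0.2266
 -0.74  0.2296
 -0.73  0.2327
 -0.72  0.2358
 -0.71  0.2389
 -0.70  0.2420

-0.7823

T = 0.5;  σ√T = 0.1697
ln(S/K) + (r + σ²/2)T = ln(150/180) + (0.07 + 0.24²/2)·0.5 = -0.1823 + 0.0494 = -0.1329
d₁ = -0.1329 / 0.1697 = -0.7832 which rounds to -0.78
N(d₁) = N(-0.78) = 0.2177
Δ_put = N(d₁) − 1 = 0.2177 − 1 = -0.7823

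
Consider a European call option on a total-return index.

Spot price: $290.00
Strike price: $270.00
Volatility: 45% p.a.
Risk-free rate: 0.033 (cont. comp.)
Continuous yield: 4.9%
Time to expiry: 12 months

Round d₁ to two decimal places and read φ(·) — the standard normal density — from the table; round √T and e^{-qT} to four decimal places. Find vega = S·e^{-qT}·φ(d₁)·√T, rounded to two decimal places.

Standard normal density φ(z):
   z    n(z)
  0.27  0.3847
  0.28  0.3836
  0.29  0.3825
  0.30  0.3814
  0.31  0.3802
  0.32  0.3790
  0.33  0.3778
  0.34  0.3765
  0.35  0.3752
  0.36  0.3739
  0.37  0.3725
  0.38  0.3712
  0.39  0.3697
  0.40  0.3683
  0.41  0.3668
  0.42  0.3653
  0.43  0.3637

103.61

T = 1;  σ√T = 0.4500
d₁ = [ln(290/270) + (0.033 − 0.049 + 0.45²/2)·1] / 0.4500 = [0.0715 + 0.0853] / 0.4500 = 0.3482 ⇒ 0.35
√T = √1 = 1.0000
φ(d₁) = φ(0.35) = 0.3752
exp(−qT) = exp(−0.049·1) = 0.9522
vega = S·exp(−qT)·φ(d₁)·√T = 290·0.9522·0.3752·1.0000 = 103.6070
(The put has the same vega.)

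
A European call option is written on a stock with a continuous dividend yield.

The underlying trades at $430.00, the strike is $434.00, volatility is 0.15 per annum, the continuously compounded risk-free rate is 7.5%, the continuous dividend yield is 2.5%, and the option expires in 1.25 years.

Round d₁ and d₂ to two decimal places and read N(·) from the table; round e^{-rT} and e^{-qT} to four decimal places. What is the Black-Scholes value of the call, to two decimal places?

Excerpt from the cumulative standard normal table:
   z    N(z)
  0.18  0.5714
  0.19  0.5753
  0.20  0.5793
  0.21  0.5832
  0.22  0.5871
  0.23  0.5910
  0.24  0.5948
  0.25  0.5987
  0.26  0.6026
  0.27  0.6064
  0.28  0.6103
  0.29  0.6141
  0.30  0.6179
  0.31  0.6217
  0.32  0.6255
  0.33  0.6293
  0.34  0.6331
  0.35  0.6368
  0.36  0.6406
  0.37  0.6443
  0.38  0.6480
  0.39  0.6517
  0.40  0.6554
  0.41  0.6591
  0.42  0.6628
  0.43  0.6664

T = 1.25;  σ√T = 0.1677
d₁ = [ln(430/434) + (0.075 − 0.025 + 0.15²/2)·1.25] / 0.1677 = [-0.0093 + 0.0766] / 0.1677 = 0.4013 ≈ 0.40
d₂ = d₁ − σ√T = 0.4013 − 0.1677 = 0.2336 ≈ 0.23
e^(−qT) = e^(−0.025·1.25) = 0.9692;  e^(−rT) = e^(−0.075·1.25) = 0.9105
N(d₁) = N(0.40) = 0.6554;  N(d₂) = N(0.23) = 0.5910
C = 430·0.9692·0.6554 − 434·0.9105·0.5910 = 273.1419 − 233.5378 = 39.6041

$39.60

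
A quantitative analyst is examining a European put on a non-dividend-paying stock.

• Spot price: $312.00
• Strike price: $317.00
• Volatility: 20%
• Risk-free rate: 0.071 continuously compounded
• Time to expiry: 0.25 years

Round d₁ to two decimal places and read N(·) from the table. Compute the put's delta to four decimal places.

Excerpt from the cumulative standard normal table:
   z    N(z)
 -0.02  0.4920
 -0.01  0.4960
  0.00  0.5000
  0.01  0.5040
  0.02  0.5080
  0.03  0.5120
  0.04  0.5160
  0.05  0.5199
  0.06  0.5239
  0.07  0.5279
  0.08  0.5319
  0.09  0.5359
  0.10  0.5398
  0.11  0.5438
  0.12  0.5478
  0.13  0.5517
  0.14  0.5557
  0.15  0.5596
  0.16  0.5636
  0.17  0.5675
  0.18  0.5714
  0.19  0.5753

T = 0.25;  σ√T = 0.1000
ln(S/K) + (r + σ²/2)T = ln(312/317) + (0.071 + 0.2²/2)·0.25 = -0.0159 + 0.0227 = 0.0069
d₁ = 0.0069 / 0.1000 = 0.0685 ⇒ 0.07
N(d₁) = N(0.07) = 0.5279
Δ_put = N(d₁) − 1 = 0.5279 − 1 = -0.4721

-0.4721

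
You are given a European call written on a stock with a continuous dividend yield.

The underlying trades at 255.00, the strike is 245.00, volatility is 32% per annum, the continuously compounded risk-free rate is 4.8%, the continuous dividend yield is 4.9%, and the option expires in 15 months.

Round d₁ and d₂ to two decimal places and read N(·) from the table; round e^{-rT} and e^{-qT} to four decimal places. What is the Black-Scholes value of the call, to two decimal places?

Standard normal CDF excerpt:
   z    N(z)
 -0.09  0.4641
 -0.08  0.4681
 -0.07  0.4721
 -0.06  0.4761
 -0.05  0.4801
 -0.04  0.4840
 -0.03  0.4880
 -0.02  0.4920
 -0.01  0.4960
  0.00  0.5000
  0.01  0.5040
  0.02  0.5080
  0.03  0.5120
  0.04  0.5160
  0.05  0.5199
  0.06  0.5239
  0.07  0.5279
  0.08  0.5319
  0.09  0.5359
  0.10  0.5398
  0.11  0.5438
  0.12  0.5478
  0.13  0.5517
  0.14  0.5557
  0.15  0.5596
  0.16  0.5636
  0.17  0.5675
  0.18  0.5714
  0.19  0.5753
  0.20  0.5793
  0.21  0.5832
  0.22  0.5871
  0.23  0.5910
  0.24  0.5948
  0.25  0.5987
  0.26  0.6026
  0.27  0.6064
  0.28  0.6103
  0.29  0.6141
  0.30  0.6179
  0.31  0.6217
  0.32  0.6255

σ√T = 0.32 × 1.1180 = 0.3578
d₁ = [ln(255/245) + (0.048 − 0.049 + 0.32²/2)·1.25] / 0.3578 = [0.0400 + 0.0628] / 0.3578 = 0.2872 → 0.29
d₂ = d₁ − σ√T = 0.2872 − 0.3578 = -0.0706 → -0.07
e^(−qT) = e^(−0.049·1.25) = 0.9406;  e^(−rT) = e^(−0.048·1.25) = 0.9418
C = 255·0.9406·N(0.29) − 245·0.9418·N(-0.07) = 255·0.9406·0.6141 − 245·0.9418·0.4721 = 147.2937 − 108.9328 = 38.3609

38.36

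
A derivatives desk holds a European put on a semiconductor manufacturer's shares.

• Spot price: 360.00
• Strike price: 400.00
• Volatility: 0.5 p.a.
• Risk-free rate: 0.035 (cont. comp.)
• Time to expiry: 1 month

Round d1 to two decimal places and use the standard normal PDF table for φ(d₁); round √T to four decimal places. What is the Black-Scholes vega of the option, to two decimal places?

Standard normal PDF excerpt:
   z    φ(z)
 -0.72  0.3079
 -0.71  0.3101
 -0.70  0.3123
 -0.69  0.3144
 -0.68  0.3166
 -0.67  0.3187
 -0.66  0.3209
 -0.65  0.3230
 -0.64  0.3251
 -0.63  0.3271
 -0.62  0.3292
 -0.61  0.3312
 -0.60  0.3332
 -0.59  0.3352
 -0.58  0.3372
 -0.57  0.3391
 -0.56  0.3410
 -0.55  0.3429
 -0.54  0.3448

33.79

σ√T = 0.5·√0.08333 = 0.1443
ln(S/K) + (r + σ²/2)T = ln(360/400) + (0.035 + 0.5²/2)·0.08333 = -0.1054 + 0.0133 = -0.0920
d₁ = -0.0920 / 0.1443 = -0.6376 which rounds to -0.64
√T = √0.08333 = 0.2887
φ(d₁) = φ(-0.64) = 0.3251
vega = S·φ(d₁)·√T = 360·0.3251·0.2887 = 33.7883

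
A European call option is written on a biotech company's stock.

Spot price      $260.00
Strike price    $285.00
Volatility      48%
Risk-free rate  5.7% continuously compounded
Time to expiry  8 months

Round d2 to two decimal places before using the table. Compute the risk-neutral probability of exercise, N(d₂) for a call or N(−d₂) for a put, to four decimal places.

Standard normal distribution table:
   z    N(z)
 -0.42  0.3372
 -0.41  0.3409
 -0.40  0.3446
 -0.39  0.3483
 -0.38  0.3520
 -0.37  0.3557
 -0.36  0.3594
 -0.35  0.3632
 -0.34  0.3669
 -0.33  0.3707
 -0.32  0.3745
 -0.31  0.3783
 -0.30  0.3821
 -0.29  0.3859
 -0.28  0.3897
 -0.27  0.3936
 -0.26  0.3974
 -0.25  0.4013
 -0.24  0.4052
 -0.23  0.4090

0.3707

T = 0.6667;  σ√T = 0.3919
d₁ = [ln(260/285) + (0.057 + 0.48²/2)·0.6667] / 0.3919 = [-0.0918 + 0.1148] / 0.3919 = 0.0587 which rounds to 0.06
d₂ = d₁ − σ√T = 0.0587 − 0.3919 = -0.3333 which rounds to -0.33
Risk-neutral Pr[S_T > K] = N(d₂) = N(-0.33) = 0.3707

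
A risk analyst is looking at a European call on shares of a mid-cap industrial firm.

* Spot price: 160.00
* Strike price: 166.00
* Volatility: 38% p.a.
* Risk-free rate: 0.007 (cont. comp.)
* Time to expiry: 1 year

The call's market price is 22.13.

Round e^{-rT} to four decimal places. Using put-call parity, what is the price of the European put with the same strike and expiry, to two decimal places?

exp(−rT) = exp(−0.007·1) = 0.9930
Put-call parity: C − P = S − K·e^(−rT) = 160 − 166·0.9930 = 160 − 164.8380 = -4.8380
P = C − (C − P) = 22.13 − (-4.8380) = 26.9680

26.97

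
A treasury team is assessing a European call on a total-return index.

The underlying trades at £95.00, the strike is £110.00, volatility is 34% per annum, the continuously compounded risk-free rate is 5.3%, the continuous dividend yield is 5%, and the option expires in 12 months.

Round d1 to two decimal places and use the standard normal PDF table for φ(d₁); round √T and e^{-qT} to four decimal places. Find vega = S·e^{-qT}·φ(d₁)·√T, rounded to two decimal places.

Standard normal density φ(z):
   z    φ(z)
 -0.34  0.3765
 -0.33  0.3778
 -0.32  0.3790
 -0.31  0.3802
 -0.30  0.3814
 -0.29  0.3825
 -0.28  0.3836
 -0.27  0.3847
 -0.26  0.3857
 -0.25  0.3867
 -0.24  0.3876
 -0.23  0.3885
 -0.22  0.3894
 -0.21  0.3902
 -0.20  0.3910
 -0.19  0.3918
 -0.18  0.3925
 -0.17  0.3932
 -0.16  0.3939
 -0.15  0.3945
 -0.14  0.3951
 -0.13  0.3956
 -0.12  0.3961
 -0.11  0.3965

σ√T = 0.34·√1 = 0.3400
ln(S/K) + (r − q + σ²/2)T = ln(95/110) + (0.053 − 0.05 + 0.34²/2)·1 = -0.1466 + 0.0608 = -0.0858
d₁ = -0.0858 / 0.3400 = -0.2524 ≈ -0.25
√T = √1 = 1.0000
φ(d₁) = φ(-0.25) = 0.3867
exp(−qT) = exp(−0.05·1) = 0.9512
vega = S·exp(−qT)·φ(d₁)·√T = 95·0.9512·0.3867·1.0000 = 34.9438
(The put has the same vega.)

34.94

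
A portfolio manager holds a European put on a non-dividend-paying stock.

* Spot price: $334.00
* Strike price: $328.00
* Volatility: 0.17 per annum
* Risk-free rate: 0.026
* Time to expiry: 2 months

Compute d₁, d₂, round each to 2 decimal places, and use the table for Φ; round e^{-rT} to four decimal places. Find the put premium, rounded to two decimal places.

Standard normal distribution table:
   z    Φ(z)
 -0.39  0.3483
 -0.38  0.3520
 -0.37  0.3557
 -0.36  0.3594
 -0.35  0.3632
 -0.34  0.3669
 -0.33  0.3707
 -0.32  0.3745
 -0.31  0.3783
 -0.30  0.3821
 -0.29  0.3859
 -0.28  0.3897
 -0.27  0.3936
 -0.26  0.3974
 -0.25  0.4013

σ√T = 0.17 × 0.4082 = 0.0694
d₁ = [ln(334/328) + (0.026 + 0.17²/2)·0.1667] / 0.0694 = [0.0181 + 0.0067] / 0.0694 = 0.3583 which rounds to 0.36
d₂ = d₁ − σ√T = 0.3583 − 0.0694 = 0.2889 which rounds to 0.29
e^(−rT) = e^(−0.026·0.1667) = 0.9957
N(−d₂) = N(-0.29) = 0.3859;  N(−d₁) = N(-0.36) = 0.3594
P = 328·0.9957·0.3859 − 334·0.3594 = 126.0309 − 120.0396 = 5.9913

$5.99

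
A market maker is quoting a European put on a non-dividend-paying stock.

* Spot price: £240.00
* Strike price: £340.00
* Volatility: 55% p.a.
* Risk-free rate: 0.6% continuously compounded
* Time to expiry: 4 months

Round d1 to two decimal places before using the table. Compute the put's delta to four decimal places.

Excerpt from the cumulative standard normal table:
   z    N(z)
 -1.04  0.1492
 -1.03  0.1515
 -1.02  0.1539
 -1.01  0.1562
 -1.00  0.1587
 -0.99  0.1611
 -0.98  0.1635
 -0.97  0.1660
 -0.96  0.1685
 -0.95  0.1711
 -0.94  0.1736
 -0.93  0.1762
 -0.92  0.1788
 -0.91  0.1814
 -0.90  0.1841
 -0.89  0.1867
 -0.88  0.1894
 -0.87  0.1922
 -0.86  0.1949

T = 0.3333;  σ√T = 0.3175
d₁ = [ln(240/340) + (0.006 + 0.55²/2)·0.3333] / 0.3175 = [-0.3483 + 0.0524] / 0.3175 = -0.9318 → -0.93
N(d₁) = N(-0.93) = 0.1762
Δ_put = N(d₁) − 1 = 0.1762 − 1 = -0.8238

-0.8238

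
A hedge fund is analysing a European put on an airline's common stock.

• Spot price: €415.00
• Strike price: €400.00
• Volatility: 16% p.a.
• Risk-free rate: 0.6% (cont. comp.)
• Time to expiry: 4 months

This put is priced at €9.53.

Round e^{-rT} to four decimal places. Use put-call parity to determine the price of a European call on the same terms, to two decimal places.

€25.33

e^(−rT) = e^(−0.006·0.3333) = 0.9980
Put-call parity: C − P = S − K·e^(−rT) = 415 − 400·0.9980 = 415 − 399.2000 = 15.8000
C = P + (C − P) = 9.53 + (15.8000) = 25.3300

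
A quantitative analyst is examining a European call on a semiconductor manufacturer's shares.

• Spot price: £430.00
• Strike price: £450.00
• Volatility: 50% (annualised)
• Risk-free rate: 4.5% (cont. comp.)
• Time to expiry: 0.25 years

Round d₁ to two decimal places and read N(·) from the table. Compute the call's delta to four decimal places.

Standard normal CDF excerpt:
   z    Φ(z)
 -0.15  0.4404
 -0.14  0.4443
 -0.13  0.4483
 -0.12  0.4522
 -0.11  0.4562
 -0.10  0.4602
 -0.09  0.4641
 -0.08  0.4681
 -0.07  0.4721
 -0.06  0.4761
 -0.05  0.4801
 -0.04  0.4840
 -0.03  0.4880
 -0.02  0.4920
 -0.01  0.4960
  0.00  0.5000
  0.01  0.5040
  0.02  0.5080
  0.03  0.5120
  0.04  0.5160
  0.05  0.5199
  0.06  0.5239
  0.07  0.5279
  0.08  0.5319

0.4960

σ√T = 0.5·√0.25 = 0.2500
d₁ = [ln(430/450) + (0.045 + 0.5²/2)·0.25] / 0.2500 = [-0.0455 + 0.0425] / 0.2500 = -0.0118 → -0.01
N(d₁) = N(-0.01) = 0.4960
Δ_call = N(d₁) = 0.4960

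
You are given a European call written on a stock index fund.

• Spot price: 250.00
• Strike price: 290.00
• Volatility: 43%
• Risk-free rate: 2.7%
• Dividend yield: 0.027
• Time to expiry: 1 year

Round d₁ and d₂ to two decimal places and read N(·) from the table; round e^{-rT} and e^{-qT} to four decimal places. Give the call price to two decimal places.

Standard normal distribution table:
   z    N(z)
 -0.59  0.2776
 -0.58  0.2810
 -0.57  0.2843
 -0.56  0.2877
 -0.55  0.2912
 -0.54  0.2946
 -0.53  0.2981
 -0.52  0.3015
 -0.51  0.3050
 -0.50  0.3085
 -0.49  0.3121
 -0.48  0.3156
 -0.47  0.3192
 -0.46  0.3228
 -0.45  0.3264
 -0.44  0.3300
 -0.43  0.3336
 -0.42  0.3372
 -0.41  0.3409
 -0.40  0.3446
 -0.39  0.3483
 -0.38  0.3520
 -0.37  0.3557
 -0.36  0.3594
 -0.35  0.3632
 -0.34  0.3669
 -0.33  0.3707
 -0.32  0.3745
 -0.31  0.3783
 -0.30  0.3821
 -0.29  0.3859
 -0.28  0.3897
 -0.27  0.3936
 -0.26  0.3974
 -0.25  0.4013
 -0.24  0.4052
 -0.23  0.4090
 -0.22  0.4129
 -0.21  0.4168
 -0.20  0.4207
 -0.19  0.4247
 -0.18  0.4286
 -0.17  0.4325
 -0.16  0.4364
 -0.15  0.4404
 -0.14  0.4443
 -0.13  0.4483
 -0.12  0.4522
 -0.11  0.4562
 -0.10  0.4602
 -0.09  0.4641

27.88

T = 1;  σ√T = 0.4300
ln(S/K) + (r − q + σ²/2)T = ln(250/290) + (0.027 − 0.027 + 0.43²/2)·1 = -0.1484 + 0.0924 = -0.0560
d₁ = -0.0560 / 0.4300 = -0.1302 ≈ -0.13
d₂ = d₁ − σ√T = -0.1302 − 0.4300 = -0.5602 ≈ -0.56
e^(−qT) = e^(−0.027·1) = 0.9734;  e^(−rT) = e^(−0.027·1) = 0.9734
N(d₁) = N(-0.13) = 0.4483;  N(d₂) = N(-0.56) = 0.2877
C = 250·0.9734·0.4483 − 290·0.9734·0.2877 = 109.0938 − 81.2137 = 27.8801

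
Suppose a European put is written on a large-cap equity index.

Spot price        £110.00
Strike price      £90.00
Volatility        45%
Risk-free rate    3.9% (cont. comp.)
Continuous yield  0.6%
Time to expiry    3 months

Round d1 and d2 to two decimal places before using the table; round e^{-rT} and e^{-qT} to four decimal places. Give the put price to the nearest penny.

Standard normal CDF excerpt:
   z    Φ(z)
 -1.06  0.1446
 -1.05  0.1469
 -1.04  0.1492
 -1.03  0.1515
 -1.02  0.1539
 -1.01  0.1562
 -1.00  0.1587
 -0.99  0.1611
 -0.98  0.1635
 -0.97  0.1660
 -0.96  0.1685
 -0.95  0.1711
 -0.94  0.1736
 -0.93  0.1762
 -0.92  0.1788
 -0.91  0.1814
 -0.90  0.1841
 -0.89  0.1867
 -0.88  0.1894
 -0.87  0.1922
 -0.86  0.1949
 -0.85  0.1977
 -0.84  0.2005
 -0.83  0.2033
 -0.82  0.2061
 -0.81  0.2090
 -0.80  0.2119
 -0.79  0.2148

T = 0.25;  σ√T = 0.2250
d₁ = [ln(110/90) + (0.039 − 0.006 + 0.45²/2)·0.25] / 0.2250 = [0.2007 + 0.0336] / 0.2250 = 1.0410 ≈ 1.04
d₂ = d₁ − σ√T = 1.0410 − 0.2250 = 0.8160 ≈ 0.82
exp(−qT) = exp(−0.006·0.25) = 0.9985;  exp(−rT) = exp(−0.039·0.25) = 0.9903
P = 90·0.9903·N(-0.82) − 110·0.9985·N(-1.04) = 90·0.9903·0.2061 − 110·0.9985·0.1492 = 18.3691 − 16.3874 = 1.9817

£1.98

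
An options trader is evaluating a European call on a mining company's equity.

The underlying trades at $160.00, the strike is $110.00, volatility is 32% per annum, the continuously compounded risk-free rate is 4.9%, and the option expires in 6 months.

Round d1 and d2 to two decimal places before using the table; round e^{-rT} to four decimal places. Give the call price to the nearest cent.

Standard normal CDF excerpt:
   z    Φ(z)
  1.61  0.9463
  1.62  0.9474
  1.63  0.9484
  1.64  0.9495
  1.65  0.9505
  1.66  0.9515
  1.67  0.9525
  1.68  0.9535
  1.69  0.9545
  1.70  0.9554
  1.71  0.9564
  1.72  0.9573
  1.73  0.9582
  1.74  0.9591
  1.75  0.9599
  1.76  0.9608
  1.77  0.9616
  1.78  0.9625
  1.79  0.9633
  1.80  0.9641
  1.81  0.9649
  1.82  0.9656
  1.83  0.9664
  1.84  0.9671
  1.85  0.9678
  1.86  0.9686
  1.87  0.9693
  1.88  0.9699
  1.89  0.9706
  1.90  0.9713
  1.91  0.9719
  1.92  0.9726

$53.16

σ√T = 0.32·√0.5 = 0.2263
d₁ = [ln(160/110) + (0.049 + ½·0.32²)·0.5] / (σ√T) = (0.3747 + 0.0501) / 0.2263 = 1.8773 ≈ 1.88
d₂ = 1.8773 − 0.2263 = 1.6511 ≈ 1.65
exp(−rT) = exp(−0.049·0.5) = 0.9758
C = 160·N(1.88) − 110·0.9758·N(1.65) = 160·0.9699 − 110·0.9758·0.9505 = 155.1840 − 102.0248 = 53.1592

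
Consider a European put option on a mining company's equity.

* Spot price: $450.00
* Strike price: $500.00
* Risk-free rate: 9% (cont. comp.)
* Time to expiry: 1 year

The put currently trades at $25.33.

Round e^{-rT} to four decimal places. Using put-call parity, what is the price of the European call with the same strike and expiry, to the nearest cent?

$18.38

e^(−rT) = e^(−0.09·1) = 0.9139
Put-call parity: C − P = S − K·e^(−rT) = 450 − 500·0.9139 = 450 − 456.9500 = -6.9500
C = P + (C − P) = 25.33 + (-6.9500) = 18.3800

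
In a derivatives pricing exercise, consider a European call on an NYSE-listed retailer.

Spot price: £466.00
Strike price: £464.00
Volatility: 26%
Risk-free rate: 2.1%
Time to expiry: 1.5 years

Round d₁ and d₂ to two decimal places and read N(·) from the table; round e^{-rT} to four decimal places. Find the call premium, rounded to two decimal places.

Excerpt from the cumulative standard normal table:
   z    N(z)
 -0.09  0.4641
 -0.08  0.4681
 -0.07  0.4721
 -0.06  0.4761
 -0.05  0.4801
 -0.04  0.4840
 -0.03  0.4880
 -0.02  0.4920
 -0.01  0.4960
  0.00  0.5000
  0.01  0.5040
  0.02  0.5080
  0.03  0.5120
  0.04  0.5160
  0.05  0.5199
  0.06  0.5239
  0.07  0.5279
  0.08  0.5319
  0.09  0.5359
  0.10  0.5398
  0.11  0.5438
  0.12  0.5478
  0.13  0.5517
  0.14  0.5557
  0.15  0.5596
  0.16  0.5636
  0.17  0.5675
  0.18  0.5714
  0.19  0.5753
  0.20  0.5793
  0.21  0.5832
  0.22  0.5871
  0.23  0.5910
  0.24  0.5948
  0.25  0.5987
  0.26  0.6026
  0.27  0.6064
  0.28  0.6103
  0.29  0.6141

£66.72

T = 1.5;  σ√T = 0.3184
d₁ = [ln(466/464) + (0.021 + 0.26²/2)·1.5] / 0.3184 = [0.0043 + 0.0822] / 0.3184 = 0.2716 ≈ 0.27
d₂ = d₁ − σ√T = 0.2716 − 0.3184 = -0.0468 ≈ -0.05
exp(−rT) = exp(−0.021·1.5) = 0.9690
N(d₁) = N(0.27) = 0.6064;  N(d₂) = N(-0.05) = 0.4801
C = 466·0.6064 − 464·0.9690·0.4801 = 282.5824 − 215.8606 = 66.7218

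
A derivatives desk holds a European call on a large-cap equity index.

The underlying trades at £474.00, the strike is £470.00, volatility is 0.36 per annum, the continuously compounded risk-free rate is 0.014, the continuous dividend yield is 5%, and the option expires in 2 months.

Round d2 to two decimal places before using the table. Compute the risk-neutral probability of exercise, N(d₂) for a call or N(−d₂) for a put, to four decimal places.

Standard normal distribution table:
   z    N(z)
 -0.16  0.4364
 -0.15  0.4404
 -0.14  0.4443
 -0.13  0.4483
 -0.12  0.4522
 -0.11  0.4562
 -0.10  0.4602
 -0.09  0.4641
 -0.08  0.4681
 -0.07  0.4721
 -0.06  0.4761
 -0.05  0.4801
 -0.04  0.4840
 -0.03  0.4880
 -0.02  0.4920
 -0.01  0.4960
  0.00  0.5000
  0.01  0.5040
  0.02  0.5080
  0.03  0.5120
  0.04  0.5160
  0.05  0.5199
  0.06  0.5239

σ√T = 0.36 × 0.4082 = 0.1470
d₁ = [ln(474/470) + (0.014 − 0.05 + ½·0.36²)·0.1667] / (σ√T) = (0.0085 + 0.0048) / 0.1470 = 0.0903 → 0.09
d₂ = 0.0903 − 0.1470 = -0.0566 → -0.06
Pr(exercise) under Q = N(d₂) = 0.4761

0.4761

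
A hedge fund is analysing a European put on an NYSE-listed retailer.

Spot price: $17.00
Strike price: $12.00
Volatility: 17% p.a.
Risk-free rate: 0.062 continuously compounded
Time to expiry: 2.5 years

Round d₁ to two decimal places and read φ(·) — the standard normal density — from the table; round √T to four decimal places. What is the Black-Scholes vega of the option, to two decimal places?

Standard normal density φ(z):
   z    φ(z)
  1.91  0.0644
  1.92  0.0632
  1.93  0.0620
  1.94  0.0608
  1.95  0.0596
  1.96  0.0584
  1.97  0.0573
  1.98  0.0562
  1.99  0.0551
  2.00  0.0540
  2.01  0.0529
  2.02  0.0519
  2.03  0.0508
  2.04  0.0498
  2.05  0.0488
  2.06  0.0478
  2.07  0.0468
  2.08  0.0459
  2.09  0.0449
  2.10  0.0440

1.42

σ√T = 0.17·√2.5 = 0.2688
ln(S/K) + (r + σ²/2)T = ln(17/12) + (0.062 + 0.17²/2)·2.5 = 0.3483 + 0.1911 = 0.5394
d₁ = 0.5394 / 0.2688 = 2.0069 ⇒ 2.01
√T = √2.5 = 1.5811
φ(d₁) = φ(2.01) = 0.0529
vega = S·φ(d₁)·√T = 17·0.0529·1.5811 = 1.4219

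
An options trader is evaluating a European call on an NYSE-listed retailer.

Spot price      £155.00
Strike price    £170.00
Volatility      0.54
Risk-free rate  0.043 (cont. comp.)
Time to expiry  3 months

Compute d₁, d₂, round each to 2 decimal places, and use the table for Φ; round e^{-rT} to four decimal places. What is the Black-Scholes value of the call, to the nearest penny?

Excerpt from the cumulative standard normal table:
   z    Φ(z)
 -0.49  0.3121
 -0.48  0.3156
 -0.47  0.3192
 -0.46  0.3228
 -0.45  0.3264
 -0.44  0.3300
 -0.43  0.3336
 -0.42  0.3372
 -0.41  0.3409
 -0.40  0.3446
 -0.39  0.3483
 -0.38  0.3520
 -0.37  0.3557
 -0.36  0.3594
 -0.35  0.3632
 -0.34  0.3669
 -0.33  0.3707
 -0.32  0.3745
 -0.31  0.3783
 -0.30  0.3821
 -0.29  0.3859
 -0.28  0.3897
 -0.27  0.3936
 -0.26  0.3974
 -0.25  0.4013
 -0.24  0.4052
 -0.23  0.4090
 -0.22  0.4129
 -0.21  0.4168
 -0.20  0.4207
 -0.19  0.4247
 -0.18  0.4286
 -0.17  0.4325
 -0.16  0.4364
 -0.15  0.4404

σ√T = 0.54·√0.25 = 0.2700
d₁ = [ln(155/170) + (0.043 + 0.54²/2)·0.25] / 0.2700 = [-0.0924 + 0.0472] / 0.2700 = -0.1673 which rounds to -0.17
d₂ = d₁ − σ√T = -0.1673 − 0.2700 = -0.4373 which rounds to -0.44
exp(−rT) = exp(−0.043·0.25) = 0.9893
N(d₁) = N(-0.17) = 0.4325;  N(d₂) = N(-0.44) = 0.3300
C = 155·0.4325 − 170·0.9893·0.3300 = 67.0375 − 55.4997 = 11.5378

£11.54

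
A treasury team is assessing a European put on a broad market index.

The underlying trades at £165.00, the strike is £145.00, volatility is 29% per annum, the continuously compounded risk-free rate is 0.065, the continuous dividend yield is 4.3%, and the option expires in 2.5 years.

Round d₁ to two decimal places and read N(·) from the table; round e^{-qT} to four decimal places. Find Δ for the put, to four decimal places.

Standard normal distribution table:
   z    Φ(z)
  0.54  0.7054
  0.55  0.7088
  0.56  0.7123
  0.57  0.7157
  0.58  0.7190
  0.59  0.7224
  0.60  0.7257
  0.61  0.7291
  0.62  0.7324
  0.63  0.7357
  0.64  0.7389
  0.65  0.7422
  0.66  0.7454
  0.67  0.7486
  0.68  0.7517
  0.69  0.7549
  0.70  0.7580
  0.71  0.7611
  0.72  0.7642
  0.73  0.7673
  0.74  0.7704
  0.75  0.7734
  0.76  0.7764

-0.2374

σ√T = 0.29·√2.5 = 0.4585
ln(S/K) + (r − q + σ²/2)T = ln(165/145) + (0.065 − 0.043 + 0.29²/2)·2.5 = 0.1292 + 0.1601 = 0.2893
d₁ = 0.2893 / 0.4585 = 0.6310 → 0.63
N(d₁) = N(0.63) = 0.7357
Δ_put = e^(−qT)·(N(d₁) − 1) = 0.8981·(0.7357 − 1) = -0.2374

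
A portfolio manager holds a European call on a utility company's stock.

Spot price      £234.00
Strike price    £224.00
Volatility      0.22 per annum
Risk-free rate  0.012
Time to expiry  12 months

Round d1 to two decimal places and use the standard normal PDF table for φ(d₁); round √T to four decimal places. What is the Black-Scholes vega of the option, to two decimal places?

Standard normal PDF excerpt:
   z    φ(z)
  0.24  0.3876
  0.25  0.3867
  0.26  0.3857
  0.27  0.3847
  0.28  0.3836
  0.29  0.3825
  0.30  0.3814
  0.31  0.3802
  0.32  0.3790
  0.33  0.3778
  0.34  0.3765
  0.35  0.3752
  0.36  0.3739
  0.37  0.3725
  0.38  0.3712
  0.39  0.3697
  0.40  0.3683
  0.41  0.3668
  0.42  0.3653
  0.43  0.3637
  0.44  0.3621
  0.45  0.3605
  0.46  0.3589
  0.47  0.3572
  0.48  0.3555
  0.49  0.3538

87.49

σ√T = 0.22·√1 = 0.2200
ln(S/K) + (r + σ²/2)T = ln(234/224) + (0.012 + 0.22²/2)·1 = 0.0437 + 0.0362 = 0.0799
d₁ = 0.0799 / 0.2200 = 0.3631 ⇒ 0.36
√T = √1 = 1.0000
φ(d₁) = φ(0.36) = 0.3739
vega = S·φ(d₁)·√T = 234·0.3739·1.0000 = 87.4926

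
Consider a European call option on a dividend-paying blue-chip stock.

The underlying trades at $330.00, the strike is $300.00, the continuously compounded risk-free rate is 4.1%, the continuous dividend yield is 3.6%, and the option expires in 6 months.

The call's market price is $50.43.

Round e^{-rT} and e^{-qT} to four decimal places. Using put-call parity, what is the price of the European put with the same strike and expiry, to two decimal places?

$20.21

e^(−qT) = e^(−0.036·0.5) = 0.9822;  e^(−rT) = e^(−0.041·0.5) = 0.9797
Put-call parity: C − P = S·e^(−qT) − K·e^(−rT) = 330·0.9822 − 300·0.9797 = 324.1260 − 293.9100 = 30.2160
P = C − (C − P) = 50.43 − (30.2160) = 20.2140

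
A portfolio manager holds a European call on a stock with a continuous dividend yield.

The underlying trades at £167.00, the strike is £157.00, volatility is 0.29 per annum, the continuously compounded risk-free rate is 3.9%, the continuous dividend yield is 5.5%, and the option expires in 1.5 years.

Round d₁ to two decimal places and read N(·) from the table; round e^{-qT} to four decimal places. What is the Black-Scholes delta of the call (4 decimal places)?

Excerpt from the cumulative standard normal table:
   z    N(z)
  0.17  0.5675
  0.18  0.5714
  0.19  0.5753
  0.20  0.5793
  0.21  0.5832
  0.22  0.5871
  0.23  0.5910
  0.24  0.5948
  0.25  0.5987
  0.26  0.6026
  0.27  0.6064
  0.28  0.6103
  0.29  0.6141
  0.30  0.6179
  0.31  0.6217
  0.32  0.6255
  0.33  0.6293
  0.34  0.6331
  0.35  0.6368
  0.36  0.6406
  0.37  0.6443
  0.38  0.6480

T = 1.5;  σ√T = 0.3552
d₁ = [ln(167/157) + (0.039 − 0.055 + 0.29²/2)·1.5] / 0.3552 = [0.0617 + 0.0391] / 0.3552 = 0.2839 which rounds to 0.28
N(d₁) = N(0.28) = 0.6103
Δ_call = exp(−qT)·N(d₁) = 0.9208·0.6103 = 0.5620

0.5620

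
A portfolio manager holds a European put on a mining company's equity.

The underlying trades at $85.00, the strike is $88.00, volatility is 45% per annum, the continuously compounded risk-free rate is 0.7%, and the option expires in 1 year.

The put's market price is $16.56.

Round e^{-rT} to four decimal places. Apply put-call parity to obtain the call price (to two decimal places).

exp(−rT) = exp(−0.007·1) = 0.9930
Put-call parity: C − P = S − K·e^(−rT) = 85 − 88·0.9930 = 85 − 87.3840 = -2.3840
C = P + (C − P) = 16.56 + (-2.3840) = 14.1760

$14.18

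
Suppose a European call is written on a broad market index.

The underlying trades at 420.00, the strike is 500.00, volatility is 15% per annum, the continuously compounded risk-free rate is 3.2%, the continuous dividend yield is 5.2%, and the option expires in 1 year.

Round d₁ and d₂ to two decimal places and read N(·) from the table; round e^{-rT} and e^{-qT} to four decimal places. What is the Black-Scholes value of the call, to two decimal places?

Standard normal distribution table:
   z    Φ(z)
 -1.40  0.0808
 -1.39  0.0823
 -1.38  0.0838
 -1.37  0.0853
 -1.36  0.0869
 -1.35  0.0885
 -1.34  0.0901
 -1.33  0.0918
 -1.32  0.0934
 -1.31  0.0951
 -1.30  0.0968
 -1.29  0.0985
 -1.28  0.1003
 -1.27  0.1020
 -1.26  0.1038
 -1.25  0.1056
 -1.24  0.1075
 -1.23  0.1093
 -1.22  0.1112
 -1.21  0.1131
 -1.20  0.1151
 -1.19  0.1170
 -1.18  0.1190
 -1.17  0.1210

3.03

T = 1;  σ√T = 0.1500
d₁ = [ln(420/500) + (0.032 − 0.052 + 0.15²/2)·1] / 0.1500 = [-0.1744 − 0.0087] / 0.1500 = -1.2207 ⇒ -1.22
d₂ = d₁ − σ√T = -1.2207 − 0.1500 = -1.3707 ⇒ -1.37
exp(−qT) = exp(−0.052·1) = 0.9493;  exp(−rT) = exp(−0.032·1) = 0.9685
N(d₁) = N(-1.22) = 0.1112;  N(d₂) = N(-1.37) = 0.0853
C = 420·0.9493·0.1112 − 500·0.9685·0.0853 = 44.3361 − 41.3065 = 3.0296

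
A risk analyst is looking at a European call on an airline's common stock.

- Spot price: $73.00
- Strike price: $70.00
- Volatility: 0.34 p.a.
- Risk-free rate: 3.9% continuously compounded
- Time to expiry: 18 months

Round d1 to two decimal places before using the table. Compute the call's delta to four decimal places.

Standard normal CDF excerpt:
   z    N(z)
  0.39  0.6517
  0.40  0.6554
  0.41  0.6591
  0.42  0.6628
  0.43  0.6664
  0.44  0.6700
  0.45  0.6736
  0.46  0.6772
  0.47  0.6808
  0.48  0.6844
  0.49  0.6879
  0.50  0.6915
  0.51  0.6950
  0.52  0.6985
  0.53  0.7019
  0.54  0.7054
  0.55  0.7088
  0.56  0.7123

0.6736

σ√T = 0.34 × 1.2247 = 0.4164
ln(S/K) + (r + σ²/2)T = ln(73/70) + (0.039 + 0.34²/2)·1.5 = 0.0420 + 0.1452 = 0.1872
d₁ = 0.1872 / 0.4164 = 0.4495 which rounds to 0.45
N(d₁) = N(0.45) = 0.6736
Δ_call = N(d₁) = 0.6736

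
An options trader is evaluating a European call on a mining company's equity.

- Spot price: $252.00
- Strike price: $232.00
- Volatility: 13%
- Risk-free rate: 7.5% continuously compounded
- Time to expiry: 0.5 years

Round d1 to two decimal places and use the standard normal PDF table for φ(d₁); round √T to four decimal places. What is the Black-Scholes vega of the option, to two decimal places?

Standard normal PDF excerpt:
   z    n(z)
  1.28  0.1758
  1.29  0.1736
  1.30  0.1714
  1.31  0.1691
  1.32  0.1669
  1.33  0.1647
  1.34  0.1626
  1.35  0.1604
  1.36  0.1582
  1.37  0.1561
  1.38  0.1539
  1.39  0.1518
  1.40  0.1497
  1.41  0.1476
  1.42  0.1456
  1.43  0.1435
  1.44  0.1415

28.58

T = 0.5;  σ√T = 0.0919
ln(S/K) + (r + σ²/2)T = ln(252/232) + (0.075 + 0.13²/2)·0.5 = 0.0827 + 0.0417 = 0.1244
d₁ = 0.1244 / 0.0919 = 1.3535 → 1.35
√T = √0.5 = 0.7071
φ(d₁) = φ(1.35) = 0.1604
vega = S·φ(d₁)·√T = 252·0.1604·0.7071 = 28.5815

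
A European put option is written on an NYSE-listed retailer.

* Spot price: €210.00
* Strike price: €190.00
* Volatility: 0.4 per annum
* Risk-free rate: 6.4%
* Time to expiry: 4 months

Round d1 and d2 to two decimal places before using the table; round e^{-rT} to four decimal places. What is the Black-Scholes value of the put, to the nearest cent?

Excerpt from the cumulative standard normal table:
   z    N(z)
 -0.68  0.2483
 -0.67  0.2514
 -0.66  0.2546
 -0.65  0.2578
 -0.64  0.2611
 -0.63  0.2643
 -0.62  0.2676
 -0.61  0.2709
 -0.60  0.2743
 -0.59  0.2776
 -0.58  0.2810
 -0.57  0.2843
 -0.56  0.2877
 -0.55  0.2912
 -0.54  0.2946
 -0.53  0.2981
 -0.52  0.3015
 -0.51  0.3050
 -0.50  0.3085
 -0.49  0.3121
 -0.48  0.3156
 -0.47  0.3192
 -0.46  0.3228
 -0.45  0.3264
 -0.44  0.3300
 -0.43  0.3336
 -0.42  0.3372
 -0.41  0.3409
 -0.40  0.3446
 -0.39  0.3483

€8.57

σ√T = 0.4·√0.3333 = 0.2309
ln(S/K) + (r + σ²/2)T = ln(210/190) + (0.064 + 0.4²/2)·0.3333 = 0.1001 + 0.0480 = 0.1481
d₁ = 0.1481 / 0.2309 = 0.6412 which rounds to 0.64
d₂ = d₁ − σ√T = 0.6412 − 0.2309 = 0.4103 which rounds to 0.41
e^(−rT) = e^(−0.064·0.3333) = 0.9789
N(−d₂) = N(-0.41) = 0.3409;  N(−d₁) = N(-0.64) = 0.2611
P = 190·0.9789·0.3409 − 210·0.2611 = 63.4043 − 54.8310 = 8.5733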